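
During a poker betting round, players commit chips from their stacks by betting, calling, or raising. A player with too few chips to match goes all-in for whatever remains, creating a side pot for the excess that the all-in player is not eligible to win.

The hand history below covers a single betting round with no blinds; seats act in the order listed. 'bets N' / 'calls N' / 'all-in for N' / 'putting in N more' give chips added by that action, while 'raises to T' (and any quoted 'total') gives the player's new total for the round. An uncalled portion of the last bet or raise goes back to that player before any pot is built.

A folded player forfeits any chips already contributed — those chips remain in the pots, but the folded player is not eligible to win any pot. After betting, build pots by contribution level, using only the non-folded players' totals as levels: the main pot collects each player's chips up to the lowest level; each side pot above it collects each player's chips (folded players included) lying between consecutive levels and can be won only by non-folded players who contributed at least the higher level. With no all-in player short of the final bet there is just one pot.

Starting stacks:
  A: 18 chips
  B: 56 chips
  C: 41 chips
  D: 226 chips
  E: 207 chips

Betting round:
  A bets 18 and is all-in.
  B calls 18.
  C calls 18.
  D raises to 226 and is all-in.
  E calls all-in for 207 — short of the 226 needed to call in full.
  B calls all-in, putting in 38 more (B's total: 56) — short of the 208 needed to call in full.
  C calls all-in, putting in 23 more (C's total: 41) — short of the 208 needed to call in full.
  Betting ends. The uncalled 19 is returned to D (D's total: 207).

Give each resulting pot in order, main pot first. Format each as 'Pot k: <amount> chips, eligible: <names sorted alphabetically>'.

Pot 1: 90 chips, eligible: A, B, C, D, E
Pot 2: 92 chips, eligible: B, C, D, E
Pot 3: 45 chips, eligible: B, D, E
Pot 4: 302 chips, eligible: D, E

Derivation:
Contributions (after 19 returned to D): A=18, B=56, C=41, D=207, E=207
Pot levels (distinct totals of non-folded players): 18, 41, 56, 207
Layer 1-18: 18 each from A, B, C, D, E = 18*5 = 90 chips; eligible A, B, C, D, E
Layer 19-41: 23 each from B, C, D, E = 23*4 = 92 chips; eligible B, C, D, E
Layer 42-56: 15 each from B, D, E = 15*3 = 45 chips; eligible B, D, E
Layer 57-207: 151 each from D, E = 151*2 = 302 chips; eligible D, E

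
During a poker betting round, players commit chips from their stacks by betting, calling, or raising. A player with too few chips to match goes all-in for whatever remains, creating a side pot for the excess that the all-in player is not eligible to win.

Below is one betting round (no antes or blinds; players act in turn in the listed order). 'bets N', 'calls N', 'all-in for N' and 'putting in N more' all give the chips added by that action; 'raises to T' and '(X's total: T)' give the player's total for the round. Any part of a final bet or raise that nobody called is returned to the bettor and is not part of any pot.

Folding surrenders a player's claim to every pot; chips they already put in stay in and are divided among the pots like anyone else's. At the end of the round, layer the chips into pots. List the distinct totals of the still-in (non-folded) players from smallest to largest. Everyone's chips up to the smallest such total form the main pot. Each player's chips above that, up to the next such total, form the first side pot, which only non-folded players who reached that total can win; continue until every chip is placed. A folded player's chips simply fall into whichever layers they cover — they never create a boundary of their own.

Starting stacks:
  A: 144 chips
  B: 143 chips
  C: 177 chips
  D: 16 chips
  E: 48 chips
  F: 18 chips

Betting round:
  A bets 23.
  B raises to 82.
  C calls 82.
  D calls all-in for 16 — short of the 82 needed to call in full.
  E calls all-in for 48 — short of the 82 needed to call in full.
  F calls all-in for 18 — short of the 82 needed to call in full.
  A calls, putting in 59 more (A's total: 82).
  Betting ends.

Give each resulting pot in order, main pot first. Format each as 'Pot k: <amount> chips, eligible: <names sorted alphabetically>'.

Pot 1: 96 chips, eligible: A, B, C, D, E, F
Pot 2: 10 chips, eligible: A, B, C, E, F
Pot 3: 120 chips, eligible: A, B, C, E
Pot 4: 102 chips, eligible: A, B, C

Derivation:
Contributions: A=82, B=82, C=82, D=16, E=48, F=18
Pot levels (distinct totals of non-folded players): 16, 18, 48, 82
Layer 1-16: 16 each from A, B, C, D, E, F = 16*6 = 96 chips; eligible A, B, C, D, E, F
Layer 17-18: 2 each from A, B, C, E, F = 2*5 = 10 chips; eligible A, B, C, E, F
Layer 19-48: 30 each from A, B, C, E = 30*4 = 120 chips; eligible A, B, C, E
Layer 49-82: 34 each from A, B, C = 34*3 = 102 chips; eligible A, B, C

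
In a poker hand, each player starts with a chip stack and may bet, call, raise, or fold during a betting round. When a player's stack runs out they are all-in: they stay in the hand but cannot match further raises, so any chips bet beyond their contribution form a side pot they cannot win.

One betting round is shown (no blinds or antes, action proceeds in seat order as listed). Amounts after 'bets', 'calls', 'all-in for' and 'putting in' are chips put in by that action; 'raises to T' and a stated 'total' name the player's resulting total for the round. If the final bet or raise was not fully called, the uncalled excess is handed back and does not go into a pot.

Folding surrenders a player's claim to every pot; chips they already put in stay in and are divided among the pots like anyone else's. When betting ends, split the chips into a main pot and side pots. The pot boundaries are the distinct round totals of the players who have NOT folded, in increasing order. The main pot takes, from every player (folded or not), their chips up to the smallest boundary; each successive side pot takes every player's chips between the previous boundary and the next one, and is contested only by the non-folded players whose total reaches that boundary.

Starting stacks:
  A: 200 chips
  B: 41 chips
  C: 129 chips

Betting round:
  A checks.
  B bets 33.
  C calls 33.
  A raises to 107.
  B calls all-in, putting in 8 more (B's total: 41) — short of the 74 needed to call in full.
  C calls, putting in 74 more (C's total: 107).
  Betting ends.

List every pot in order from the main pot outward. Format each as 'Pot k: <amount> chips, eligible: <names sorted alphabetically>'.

Pot 1: 123 chips, eligible: A, B, C
Pot 2: 132 chips, eligible: A, C

Derivation:
Contributions: A=107, B=41, C=107
Pot levels (distinct totals of non-folded players): 41, 107
Layer 1-41: 41 each from A, B, C = 41*3 = 123 chips; eligible A, B, C
Layer 42-107: 66 each from A, C = 66*2 = 132 chips; eligible A, C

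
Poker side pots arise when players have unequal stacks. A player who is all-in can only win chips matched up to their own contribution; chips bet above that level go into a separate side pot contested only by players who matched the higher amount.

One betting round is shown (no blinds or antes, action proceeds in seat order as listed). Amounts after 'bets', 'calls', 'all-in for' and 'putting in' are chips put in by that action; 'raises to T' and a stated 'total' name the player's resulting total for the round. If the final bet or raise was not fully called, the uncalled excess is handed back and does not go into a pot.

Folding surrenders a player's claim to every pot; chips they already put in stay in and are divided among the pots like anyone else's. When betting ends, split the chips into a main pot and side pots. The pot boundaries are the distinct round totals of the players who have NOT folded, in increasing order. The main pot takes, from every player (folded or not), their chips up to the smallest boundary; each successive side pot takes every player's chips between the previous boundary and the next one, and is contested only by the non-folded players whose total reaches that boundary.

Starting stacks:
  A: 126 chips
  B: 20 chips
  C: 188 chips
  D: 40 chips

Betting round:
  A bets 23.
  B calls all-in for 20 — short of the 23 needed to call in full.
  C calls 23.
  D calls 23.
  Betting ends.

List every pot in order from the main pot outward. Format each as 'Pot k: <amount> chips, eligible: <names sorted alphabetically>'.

Contributions: A=23, B=20, C=23, D=23
Pot levels (distinct totals of non-folded players): 20, 23
Layer 1-20: 20 each from A, B, C, D = 20*4 = 80 chips; eligible A, B, C, D
Layer 21-23: 3 each from A, C, D = 3*3 = 9 chips; eligible A, C, D

Pot 1: 80 chips, eligible: A, B, C, D
Pot 2: 9 chips, eligible: A, C, D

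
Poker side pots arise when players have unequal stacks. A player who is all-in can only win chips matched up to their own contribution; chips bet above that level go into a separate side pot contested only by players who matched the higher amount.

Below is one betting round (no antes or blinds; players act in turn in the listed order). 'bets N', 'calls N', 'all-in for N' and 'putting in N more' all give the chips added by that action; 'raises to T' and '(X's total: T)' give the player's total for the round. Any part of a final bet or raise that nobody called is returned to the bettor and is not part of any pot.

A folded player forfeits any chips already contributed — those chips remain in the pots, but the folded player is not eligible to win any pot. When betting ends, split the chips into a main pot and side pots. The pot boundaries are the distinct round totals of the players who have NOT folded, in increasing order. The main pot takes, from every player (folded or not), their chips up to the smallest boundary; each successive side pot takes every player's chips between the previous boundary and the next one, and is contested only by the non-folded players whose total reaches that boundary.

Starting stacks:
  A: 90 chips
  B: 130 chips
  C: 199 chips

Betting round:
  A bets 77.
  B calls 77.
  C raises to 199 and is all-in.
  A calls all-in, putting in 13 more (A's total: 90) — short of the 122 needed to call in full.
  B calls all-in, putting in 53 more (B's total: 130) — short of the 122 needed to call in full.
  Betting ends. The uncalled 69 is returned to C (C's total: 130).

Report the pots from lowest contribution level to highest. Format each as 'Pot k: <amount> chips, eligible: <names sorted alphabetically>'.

Pot 1: 270 chips, eligible: A, B, C
Pot 2: 80 chips, eligible: B, C

Derivation:
Contributions (after 69 returned to C): A=90, B=130, C=130
Pot levels (distinct totals of non-folded players): 90, 130
Layer 1-90: 90 each from A, B, C = 90*3 = 270 chips; eligible A, B, C
Layer 91-130: 40 each from B, C = 40*2 = 80 chips; eligible B, C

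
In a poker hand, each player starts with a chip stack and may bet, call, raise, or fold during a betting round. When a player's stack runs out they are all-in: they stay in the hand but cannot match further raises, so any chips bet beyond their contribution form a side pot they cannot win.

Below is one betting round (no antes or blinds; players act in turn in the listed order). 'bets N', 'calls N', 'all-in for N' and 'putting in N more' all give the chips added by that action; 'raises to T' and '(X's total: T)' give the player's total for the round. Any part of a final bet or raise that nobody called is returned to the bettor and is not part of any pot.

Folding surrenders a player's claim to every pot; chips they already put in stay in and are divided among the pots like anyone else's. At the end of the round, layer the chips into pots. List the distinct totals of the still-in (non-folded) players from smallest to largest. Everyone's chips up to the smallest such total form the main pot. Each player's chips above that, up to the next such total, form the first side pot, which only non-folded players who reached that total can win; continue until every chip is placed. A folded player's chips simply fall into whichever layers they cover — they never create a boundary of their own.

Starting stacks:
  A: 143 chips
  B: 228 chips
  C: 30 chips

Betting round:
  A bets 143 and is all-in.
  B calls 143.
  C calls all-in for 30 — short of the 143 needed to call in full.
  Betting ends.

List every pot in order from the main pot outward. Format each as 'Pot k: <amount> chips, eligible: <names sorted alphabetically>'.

Pot 1: 90 chips, eligible: A, B, C
Pot 2: 226 chips, eligible: A, B

Derivation:
Contributions: A=143, B=143, C=30
Pot levels (distinct totals of non-folded players): 30, 143
Layer 1-30: 30 each from A, B, C = 30*3 = 90 chips; eligible A, B, C
Layer 31-143: 113 each from A, B = 113*2 = 226 chips; eligible A, B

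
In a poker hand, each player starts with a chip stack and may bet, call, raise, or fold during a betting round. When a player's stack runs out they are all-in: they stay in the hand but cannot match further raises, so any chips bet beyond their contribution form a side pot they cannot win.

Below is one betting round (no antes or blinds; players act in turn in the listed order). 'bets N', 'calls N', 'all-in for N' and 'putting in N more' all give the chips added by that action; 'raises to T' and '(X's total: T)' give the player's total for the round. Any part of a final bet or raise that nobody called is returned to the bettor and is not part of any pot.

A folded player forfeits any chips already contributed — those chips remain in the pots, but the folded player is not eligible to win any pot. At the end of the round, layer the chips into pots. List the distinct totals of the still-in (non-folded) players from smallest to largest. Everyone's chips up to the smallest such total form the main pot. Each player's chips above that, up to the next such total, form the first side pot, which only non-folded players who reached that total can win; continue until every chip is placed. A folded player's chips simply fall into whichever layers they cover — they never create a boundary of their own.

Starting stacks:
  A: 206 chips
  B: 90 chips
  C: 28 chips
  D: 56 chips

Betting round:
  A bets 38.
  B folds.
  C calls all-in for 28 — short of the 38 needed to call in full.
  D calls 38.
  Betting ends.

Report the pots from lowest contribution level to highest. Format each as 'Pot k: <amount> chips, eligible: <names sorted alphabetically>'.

Pot 1: 84 chips, eligible: A, C, D
Pot 2: 20 chips, eligible: A, D

Derivation:
Contributions: A=38, C=28, D=38
Folded: B
Pot levels (distinct totals of non-folded players): 28, 38
Layer 1-28: 28 each from A, C, D = 28*3 = 84 chips; eligible A, C, D
Layer 29-38: 10 each from A, D = 10*2 = 20 chips; eligible A, D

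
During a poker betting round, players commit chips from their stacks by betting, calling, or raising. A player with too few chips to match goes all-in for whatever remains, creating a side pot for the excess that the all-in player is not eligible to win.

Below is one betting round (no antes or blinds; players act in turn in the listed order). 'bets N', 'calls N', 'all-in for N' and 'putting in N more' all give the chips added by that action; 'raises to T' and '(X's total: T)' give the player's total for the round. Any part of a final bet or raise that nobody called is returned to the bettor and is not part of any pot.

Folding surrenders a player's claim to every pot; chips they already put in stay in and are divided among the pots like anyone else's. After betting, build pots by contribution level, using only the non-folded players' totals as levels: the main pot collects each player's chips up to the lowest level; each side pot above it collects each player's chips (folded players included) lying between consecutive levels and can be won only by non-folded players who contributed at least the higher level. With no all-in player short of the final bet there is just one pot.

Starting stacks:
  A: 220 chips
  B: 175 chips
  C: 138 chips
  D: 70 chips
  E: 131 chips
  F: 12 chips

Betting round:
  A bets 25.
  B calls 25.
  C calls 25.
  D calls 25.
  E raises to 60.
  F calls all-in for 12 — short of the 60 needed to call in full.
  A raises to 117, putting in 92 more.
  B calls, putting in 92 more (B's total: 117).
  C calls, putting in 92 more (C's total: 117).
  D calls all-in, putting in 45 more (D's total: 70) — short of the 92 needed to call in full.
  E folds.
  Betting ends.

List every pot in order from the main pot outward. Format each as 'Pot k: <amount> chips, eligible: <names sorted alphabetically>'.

Pot 1: 72 chips, eligible: A, B, C, D, F
Pot 2: 280 chips, eligible: A, B, C, D
Pot 3: 141 chips, eligible: A, B, C

Derivation:
Contributions: A=117, B=117, C=117, D=70, E=60, F=12
Folded: E
Pot levels (distinct totals of non-folded players): 12, 70, 117
Layer 1-12: 12 each from A, B, C, D, E, F = 12*6 = 72 chips; eligible A, B, C, D, F
Layer 13-70: A 58 + B 58 + C 58 + D 58 + E 48 = 280 chips; eligible A, B, C, D
Layer 71-117: 47 each from A, B, C = 47*3 = 141 chips; eligible A, B, C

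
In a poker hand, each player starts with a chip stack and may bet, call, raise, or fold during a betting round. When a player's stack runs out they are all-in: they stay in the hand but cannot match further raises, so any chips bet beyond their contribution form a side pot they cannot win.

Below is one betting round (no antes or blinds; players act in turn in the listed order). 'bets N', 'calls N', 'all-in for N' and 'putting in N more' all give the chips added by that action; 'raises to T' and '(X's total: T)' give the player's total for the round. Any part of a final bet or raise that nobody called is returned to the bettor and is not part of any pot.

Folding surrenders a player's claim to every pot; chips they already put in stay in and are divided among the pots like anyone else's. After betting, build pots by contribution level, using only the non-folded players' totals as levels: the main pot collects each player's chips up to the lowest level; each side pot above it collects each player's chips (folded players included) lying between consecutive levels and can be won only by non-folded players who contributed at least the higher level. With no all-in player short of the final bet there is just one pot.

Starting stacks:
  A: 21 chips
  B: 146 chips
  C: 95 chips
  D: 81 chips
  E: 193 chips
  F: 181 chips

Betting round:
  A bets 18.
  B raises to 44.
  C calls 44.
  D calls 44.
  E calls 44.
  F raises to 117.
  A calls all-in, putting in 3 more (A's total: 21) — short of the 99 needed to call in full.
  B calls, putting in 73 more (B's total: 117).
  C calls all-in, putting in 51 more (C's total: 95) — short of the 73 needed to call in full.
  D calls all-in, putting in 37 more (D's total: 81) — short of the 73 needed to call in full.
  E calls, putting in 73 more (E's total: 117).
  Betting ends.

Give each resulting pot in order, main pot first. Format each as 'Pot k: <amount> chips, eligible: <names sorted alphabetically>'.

Pot 1: 126 chips, eligible: A, B, C, D, E, F
Pot 2: 300 chips, eligible: B, C, D, E, F
Pot 3: 56 chips, eligible: B, C, E, F
Pot 4: 66 chips, eligible: B, E, F

Derivation:
Contributions: A=21, B=117, C=95, D=81, E=117, F=117
Pot levels (distinct totals of non-folded players): 21, 81, 95, 117
Layer 1-21: 21 each from A, B, C, D, E, F = 21*6 = 126 chips; eligible A, B, C, D, E, F
Layer 22-81: 60 each from B, C, D, E, F = 60*5 = 300 chips; eligible B, C, D, E, F
Layer 82-95: 14 each from B, C, E, F = 14*4 = 56 chips; eligible B, C, E, F
Layer 96-117: 22 each from B, E, F = 22*3 = 66 chips; eligible B, E, F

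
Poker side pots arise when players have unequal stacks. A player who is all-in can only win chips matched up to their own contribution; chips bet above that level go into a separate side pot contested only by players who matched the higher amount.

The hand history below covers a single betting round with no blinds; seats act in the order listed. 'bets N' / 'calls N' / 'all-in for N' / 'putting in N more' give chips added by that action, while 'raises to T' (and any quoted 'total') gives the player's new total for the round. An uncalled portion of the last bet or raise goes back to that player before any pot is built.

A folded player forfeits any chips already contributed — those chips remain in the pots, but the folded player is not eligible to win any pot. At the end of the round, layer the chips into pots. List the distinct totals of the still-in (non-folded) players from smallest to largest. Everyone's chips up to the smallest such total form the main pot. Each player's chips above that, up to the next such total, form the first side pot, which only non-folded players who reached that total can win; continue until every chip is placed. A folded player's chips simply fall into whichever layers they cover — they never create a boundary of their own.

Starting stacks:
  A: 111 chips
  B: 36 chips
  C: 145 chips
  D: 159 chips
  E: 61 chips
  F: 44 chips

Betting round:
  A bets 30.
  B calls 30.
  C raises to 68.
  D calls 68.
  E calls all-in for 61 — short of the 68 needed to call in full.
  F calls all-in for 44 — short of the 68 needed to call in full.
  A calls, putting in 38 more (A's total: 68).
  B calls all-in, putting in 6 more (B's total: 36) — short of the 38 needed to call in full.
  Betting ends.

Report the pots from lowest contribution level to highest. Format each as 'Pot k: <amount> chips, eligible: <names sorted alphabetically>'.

Contributions: A=68, B=36, C=68, D=68, E=61, F=44
Pot levels (distinct totals of non-folded players): 36, 44, 61, 68
Layer 1-36: 36 each from A, B, C, D, E, F = 36*6 = 216 chips; eligible A, B, C, D, E, F
Layer 37-44: 8 each from A, C, D, E, F = 8*5 = 40 chips; eligible A, C, D, E, F
Layer 45-61: 17 each from A, C, D, E = 17*4 = 68 chips; eligible A, C, D, E
Layer 62-68: 7 each from A, C, D = 7*3 = 21 chips; eligible A, C, D

Pot 1: 216 chips, eligible: A, B, C, D, E, F
Pot 2: 40 chips, eligible: A, C, D, E, F
Pot 3: 68 chips, eligible: A, C, D, E
Pot 4: 21 chips, eligible: A, C, D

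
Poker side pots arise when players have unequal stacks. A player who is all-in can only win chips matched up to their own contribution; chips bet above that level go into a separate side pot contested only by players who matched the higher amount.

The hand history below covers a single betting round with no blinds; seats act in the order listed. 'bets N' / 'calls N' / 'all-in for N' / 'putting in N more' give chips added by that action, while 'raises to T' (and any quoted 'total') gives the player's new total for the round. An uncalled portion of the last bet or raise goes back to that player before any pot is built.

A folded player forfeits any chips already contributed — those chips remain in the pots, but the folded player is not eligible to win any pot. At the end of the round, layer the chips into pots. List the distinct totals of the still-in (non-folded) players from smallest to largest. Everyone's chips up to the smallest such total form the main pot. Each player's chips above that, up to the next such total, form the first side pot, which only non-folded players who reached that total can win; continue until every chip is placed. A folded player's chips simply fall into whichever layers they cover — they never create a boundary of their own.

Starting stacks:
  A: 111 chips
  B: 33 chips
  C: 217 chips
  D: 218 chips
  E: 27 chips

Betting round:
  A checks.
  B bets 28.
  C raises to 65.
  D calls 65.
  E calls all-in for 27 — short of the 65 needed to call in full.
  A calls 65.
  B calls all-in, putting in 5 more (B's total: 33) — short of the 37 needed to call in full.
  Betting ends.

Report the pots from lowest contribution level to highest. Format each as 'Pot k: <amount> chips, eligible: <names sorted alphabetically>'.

Contributions: A=65, B=33, C=65, D=65, E=27
Pot levels (distinct totals of non-folded players): 27, 33, 65
Layer 1-27: 27 each from A, B, C, D, E = 27*5 = 135 chips; eligible A, B, C, D, E
Layer 28-33: 6 each from A, B, C, D = 6*4 = 24 chips; eligible A, B, C, D
Layer 34-65: 32 each from A, C, D = 32*3 = 96 chips; eligible A, C, D

Pot 1: 135 chips, eligible: A, B, C, D, E
Pot 2: 24 chips, eligible: A, B, C, D
Pot 3: 96 chips, eligible: A, C, D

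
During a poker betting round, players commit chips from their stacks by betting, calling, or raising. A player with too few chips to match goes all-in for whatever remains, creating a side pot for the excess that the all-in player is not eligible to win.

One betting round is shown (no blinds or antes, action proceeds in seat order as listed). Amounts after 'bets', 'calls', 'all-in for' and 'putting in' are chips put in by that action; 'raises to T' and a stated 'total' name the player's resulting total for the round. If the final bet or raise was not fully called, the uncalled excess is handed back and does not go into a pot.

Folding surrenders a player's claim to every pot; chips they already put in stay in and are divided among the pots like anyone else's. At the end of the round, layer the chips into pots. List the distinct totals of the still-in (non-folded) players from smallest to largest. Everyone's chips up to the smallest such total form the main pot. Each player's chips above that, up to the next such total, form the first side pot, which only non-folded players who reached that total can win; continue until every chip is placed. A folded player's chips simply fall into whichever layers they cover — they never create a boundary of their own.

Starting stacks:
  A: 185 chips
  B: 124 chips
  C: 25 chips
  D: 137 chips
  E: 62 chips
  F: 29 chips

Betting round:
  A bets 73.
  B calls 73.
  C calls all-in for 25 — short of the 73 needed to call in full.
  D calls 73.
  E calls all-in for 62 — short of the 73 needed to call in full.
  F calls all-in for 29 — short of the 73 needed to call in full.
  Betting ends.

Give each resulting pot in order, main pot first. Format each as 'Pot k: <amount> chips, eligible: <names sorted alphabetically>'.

Pot 1: 150 chips, eligible: A, B, C, D, E, F
Pot 2: 20 chips, eligible: A, B, D, E, F
Pot 3: 132 chips, eligible: A, B, D, E
Pot 4: 33 chips, eligible: A, B, D

Derivation:
Contributions: A=73, B=73, C=25, D=73, E=62, F=29
Pot levels (distinct totals of non-folded players): 25, 29, 62, 73
Layer 1-25: 25 each from A, B, C, D, E, F = 25*6 = 150 chips; eligible A, B, C, D, E, F
Layer 26-29: 4 each from A, B, D, E, F = 4*5 = 20 chips; eligible A, B, D, E, F
Layer 30-62: 33 each from A, B, D, E = 33*4 = 132 chips; eligible A, B, D, E
Layer 63-73: 11 each from A, B, D = 11*3 = 33 chips; eligible A, B, D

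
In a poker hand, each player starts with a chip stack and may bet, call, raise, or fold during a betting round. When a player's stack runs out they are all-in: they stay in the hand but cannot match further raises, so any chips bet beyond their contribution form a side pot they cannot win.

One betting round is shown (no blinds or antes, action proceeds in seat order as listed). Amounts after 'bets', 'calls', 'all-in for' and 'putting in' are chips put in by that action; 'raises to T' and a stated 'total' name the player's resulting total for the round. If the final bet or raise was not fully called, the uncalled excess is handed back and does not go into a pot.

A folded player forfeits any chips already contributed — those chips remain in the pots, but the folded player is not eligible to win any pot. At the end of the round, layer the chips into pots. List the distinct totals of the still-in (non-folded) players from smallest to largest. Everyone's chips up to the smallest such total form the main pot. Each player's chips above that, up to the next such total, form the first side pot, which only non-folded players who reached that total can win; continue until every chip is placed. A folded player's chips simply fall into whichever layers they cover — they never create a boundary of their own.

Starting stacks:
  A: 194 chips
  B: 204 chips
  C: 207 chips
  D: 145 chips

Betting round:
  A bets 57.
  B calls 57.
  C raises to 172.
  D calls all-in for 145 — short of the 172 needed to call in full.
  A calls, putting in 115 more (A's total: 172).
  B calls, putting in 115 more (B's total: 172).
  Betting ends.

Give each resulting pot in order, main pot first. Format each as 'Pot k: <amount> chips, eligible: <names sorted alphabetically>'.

Contributions: A=172, B=172, C=172, D=145
Pot levels (distinct totals of non-folded players): 145, 172
Layer 1-145: 145 each from A, B, C, D = 145*4 = 580 chips; eligible A, B, C, D
Layer 146-172: 27 each from A, B, C = 27*3 = 81 chips; eligible A, B, C

Pot 1: 580 chips, eligible: A, B, C, D
Pot 2: 81 chips, eligible: A, B, C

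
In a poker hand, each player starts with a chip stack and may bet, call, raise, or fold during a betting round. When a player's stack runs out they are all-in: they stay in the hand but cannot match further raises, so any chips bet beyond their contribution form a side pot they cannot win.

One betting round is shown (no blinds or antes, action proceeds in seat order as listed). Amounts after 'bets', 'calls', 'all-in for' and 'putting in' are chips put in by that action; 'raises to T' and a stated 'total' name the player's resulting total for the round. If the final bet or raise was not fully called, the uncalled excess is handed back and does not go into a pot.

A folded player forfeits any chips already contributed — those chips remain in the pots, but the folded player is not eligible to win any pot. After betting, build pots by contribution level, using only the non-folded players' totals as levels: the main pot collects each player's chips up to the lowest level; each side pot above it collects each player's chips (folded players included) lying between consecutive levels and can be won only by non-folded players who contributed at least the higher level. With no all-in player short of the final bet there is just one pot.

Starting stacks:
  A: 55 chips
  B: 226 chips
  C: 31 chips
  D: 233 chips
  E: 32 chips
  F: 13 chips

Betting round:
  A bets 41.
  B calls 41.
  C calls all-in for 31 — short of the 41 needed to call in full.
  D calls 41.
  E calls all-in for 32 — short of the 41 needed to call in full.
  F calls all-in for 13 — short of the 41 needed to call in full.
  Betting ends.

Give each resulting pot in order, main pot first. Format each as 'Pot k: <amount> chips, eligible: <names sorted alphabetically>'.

Contributions: A=41, B=41, C=31, D=41, E=32, F=13
Pot levels (distinct totals of non-folded players): 13, 31, 32, 41
Layer 1-13: 13 each from A, B, C, D, E, F = 13*6 = 78 chips; eligible A, B, C, D, E, F
Layer 14-31: 18 each from A, B, C, D, E = 18*5 = 90 chips; eligible A, B, C, D, E
Layer 32-32: 1 each from A, B, D, E = 1*4 = 4 chips; eligible A, B, D, E
Layer 33-41: 9 each from A, B, D = 9*3 = 27 chips; eligible A, B, D

Pot 1: 78 chips, eligible: A, B, C, D, E, F
Pot 2: 90 chips, eligible: A, B, C, D, E
Pot 3: 4 chips, eligible: A, B, D, E
Pot 4: 27 chips, eligible: A, B, D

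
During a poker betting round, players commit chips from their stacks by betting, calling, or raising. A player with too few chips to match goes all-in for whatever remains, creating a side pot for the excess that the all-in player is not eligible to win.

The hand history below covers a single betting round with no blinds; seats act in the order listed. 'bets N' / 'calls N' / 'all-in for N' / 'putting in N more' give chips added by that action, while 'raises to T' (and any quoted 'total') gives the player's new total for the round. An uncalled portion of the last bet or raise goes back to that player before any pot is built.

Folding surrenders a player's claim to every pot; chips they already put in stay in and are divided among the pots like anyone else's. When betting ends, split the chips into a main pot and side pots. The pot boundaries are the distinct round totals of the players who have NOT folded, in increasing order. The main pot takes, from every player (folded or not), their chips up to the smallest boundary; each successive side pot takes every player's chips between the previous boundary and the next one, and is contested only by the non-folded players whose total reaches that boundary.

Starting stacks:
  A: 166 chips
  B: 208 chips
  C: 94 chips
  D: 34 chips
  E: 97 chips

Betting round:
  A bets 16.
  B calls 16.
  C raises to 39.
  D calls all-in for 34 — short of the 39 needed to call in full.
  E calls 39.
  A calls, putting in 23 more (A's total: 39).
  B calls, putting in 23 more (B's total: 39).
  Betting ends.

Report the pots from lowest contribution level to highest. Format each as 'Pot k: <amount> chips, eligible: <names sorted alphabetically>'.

Pot 1: 170 chips, eligible: A, B, C, D, E
Pot 2: 20 chips, eligible: A, B, C, E

Derivation:
Contributions: A=39, B=39, C=39, D=34, E=39
Pot levels (distinct totals of non-folded players): 34, 39
Layer 1-34: 34 each from A, B, C, D, E = 34*5 = 170 chips; eligible A, B, C, D, E
Layer 35-39: 5 each from A, B, C, E = 5*4 = 20 chips; eligible A, B, C, E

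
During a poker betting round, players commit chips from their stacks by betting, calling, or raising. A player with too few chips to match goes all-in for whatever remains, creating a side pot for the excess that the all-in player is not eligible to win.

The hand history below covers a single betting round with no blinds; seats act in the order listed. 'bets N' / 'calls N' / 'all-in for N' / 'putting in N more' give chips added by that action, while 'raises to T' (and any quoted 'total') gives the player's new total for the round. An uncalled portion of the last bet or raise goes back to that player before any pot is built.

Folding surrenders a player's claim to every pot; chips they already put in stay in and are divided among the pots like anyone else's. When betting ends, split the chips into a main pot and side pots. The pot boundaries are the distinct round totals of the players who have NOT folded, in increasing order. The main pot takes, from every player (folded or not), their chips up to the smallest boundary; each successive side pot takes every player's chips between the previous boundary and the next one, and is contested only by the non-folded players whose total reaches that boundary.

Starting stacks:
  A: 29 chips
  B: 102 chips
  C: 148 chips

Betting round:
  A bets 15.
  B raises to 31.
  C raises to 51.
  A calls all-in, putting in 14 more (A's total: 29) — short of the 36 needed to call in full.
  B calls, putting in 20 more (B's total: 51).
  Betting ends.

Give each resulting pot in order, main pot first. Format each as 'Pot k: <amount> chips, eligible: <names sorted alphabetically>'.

Pot 1: 87 chips, eligible: A, B, C
Pot 2: 44 chips, eligible: B, C

Derivation:
Contributions: A=29, B=51, C=51
Pot levels (distinct totals of non-folded players): 29, 51
Layer 1-29: 29 each from A, B, C = 29*3 = 87 chips; eligible A, B, C
Layer 30-51: 22 each from B, C = 22*2 = 44 chips; eligible B, C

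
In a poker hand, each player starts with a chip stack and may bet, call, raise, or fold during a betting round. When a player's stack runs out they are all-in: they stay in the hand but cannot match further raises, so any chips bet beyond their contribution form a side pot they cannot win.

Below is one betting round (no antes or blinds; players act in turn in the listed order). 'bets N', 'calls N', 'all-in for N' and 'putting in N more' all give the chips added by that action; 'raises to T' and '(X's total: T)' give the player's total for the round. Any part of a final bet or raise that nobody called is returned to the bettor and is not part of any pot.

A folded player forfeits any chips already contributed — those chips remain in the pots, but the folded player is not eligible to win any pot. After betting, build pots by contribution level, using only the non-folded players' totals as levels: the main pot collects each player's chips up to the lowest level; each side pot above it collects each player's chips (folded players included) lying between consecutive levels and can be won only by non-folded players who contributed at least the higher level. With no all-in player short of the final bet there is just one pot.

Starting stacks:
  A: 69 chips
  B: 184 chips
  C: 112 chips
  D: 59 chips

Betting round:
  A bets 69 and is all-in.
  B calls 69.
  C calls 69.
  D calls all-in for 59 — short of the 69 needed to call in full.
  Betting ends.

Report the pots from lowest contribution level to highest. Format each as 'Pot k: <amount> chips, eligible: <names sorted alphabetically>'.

Pot 1: 236 chips, eligible: A, B, C, D
Pot 2: 30 chips, eligible: A, B, C

Derivation:
Contributions: A=69, B=69, C=69, D=59
Pot levels (distinct totals of non-folded players): 59, 69
Layer 1-59: 59 each from A, B, C, D = 59*4 = 236 chips; eligible A, B, C, D
Layer 60-69: 10 each from A, B, C = 10*3 = 30 chips; eligible A, B, C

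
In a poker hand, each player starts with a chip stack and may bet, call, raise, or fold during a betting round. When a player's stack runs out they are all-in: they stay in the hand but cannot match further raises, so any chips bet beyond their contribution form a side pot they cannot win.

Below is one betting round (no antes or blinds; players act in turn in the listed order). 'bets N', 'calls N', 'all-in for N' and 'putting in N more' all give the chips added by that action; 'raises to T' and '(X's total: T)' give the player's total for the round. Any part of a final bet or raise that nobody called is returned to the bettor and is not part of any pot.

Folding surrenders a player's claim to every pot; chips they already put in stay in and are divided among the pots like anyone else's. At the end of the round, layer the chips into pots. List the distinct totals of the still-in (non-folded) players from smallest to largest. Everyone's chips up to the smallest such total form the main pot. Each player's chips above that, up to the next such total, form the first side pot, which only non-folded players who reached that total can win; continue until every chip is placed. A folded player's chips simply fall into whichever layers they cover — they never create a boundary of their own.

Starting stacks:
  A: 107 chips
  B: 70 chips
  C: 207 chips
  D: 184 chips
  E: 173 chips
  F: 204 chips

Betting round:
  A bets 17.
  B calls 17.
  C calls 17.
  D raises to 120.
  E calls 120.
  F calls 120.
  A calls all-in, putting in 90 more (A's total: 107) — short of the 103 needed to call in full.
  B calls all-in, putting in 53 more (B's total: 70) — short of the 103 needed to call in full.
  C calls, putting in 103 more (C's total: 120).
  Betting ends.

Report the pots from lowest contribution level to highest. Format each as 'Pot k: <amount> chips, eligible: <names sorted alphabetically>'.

Contributions: A=107, B=70, C=120, D=120, E=120, F=120
Pot levels (distinct totals of non-folded players): 70, 107, 120
Layer 1-70: 70 each from A, B, C, D, E, F = 70*6 = 420 chips; eligible A, B, C, D, E, F
Layer 71-107: 37 each from A, C, D, E, F = 37*5 = 185 chips; eligible A, C, D, E, F
Layer 108-120: 13 each from C, D, E, F = 13*4 = 52 chips; eligible C, D, E, F

Pot 1: 420 chips, eligible: A, B, C, D, E, F
Pot 2: 185 chips, eligible: A, C, D, E, F
Pot 3: 52 chips, eligible: C, D, E, F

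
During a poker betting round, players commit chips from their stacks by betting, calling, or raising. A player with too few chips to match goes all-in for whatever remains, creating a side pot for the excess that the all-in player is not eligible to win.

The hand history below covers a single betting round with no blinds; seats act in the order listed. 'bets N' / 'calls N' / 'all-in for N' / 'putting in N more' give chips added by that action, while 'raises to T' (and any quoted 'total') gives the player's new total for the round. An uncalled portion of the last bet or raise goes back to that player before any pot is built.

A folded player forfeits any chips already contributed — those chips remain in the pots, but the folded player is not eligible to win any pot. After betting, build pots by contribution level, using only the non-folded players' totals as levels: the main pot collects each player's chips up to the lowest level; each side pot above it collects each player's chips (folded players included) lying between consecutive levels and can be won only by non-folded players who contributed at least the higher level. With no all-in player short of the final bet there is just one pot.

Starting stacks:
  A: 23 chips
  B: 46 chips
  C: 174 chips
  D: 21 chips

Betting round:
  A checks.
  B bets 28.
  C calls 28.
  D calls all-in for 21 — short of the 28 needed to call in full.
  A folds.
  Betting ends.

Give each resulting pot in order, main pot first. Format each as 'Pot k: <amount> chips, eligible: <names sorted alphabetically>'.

Contributions: B=28, C=28, D=21
Folded: A
Pot levels (distinct totals of non-folded players): 21, 28
Layer 1-21: 21 each from B, C, D = 21*3 = 63 chips; eligible B, C, D
Layer 22-28: 7 each from B, C = 7*2 = 14 chips; eligible B, C

Pot 1: 63 chips, eligible: B, C, D
Pot 2: 14 chips, eligible: B, C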